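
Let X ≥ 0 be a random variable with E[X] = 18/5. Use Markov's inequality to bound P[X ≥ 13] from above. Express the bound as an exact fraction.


μ = E[X] = 18/5, a = 13.
Markov: P[X ≥ 13] ≤ μ/a = (18/5)/13 = 18/65.
Numerically: ≈ 0.2769.
(Since a = 13 > μ = 3.6000, the bound 18/65 is < 1 and informative.)

P[X ≥ 13] ≤ 18/65 ≈ 0.2769.


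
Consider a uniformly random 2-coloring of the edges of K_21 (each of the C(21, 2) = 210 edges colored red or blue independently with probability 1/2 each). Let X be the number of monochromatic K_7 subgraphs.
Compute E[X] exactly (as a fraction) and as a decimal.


Let X = Σ_S X_S over the C(21, 7) = 116280 subsets S of size 7, where X_S = 1 if the K_7 on S is monochromatic.
For a fixed S, the K_7 on S has C(7, 2) = 21 edges. P[all 21 edges red] = (1/2)^21, and likewise for blue, so P[monochromatic] = 2·(1/2)^21 = 2^{1 − 21} = 1/1048576.
By linearity of expectation: E[X] = C(21, 7) · 2^{1 − 21} = 116280 · 1/1048576 = 14535/131072.
Numerically: E[X] ≈ 0.110893.

E[X] = C(21,7)·2^(1−C(7,2)) = 14535/131072 ≈ 0.110893.


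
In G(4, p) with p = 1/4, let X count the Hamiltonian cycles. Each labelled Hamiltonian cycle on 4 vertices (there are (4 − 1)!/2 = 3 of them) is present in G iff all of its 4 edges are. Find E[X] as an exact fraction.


K_4 has (4 − 1)!/2 = 3 labelled Hamiltonian cycles.
For each such Hamiltonian cycle H, let X_H = 1 if all 4 edges of H are present in G. Then P[X_H = 1] = p^{4} = (1/4)^{4} = 1/256.
By linearity: E[X] = Σ_H E[X_H] = 3 · p^{4} = 3 · 1/256 = 3/256.
Numerically: E[X] ≈ 0.011719.

E[X] = 3 · (1/4)^{4} = 3/256 ≈ 0.011719.


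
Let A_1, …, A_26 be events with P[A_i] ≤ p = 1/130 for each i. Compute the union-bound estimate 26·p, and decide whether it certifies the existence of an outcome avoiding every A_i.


Union bound: P[∪_{i=1}^{26} A_i] ≤ Σ_i P[A_i] ≤ 26·p = 26·(1/130) = 1/5.
Numerically: 1/5 ≈ 0.2000000.
Is 1/5 < 1? YES.
Since P[∪ A_i] ≤ 1/5 < 1, the complement has P[∩ A_i^c] ≥ 1 − 1/5 = 4/5 > 0, so some outcome avoids every A_i.

26·p = 1/5 ≈ 0.2000000; existence CERTIFIED by the union bound.


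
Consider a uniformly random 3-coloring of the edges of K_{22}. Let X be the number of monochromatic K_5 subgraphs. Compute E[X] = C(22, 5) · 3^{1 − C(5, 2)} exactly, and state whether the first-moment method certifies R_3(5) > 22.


E[X] = C(22, 5) · 3^{1 − 10} = 26334 · 3^{−9} = 26334/19683.
As a reduced fraction: E[X] = 2926/2187 ≈ 1.3379058.
Is E[X] < 1? NO.
Since E[X] ≥ 1, the first-moment bound is inconclusive at n = 22; it does NOT by itself certify R_3(5) > 22.

E[X] = 2926/2187 ≈ 1.3379058; E[X] ≥ 1; first-moment method inconclusive here.


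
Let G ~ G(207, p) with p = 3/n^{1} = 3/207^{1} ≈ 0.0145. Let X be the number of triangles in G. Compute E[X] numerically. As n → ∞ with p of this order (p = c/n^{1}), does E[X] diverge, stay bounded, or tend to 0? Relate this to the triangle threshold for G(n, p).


Number of potential triangles: C(207, 3) = 1456935.
Each occurs with probability p³ ≈ (0.0145)³ ≈ 3.04406e-06.
By linearity: E[X] = C(207, 3)·p³ ≈ 1456935 · 3.04406e-06 ≈ 4.435.
Here α = 1, so p = 3/n is exactly at the triangle threshold p ~ 1/n. Asymptotically E[X] → c³/6 = 3³/6 = 9/2 ≈ 4.500, a bounded constant. In this regime the triangle count is asymptotically Poisson(c³/6).

E[X] ≈ 4.435; in regime p = Θ(1/n^{1}) E[X] stays bounded (at the triangle threshold p ~ 1/n).


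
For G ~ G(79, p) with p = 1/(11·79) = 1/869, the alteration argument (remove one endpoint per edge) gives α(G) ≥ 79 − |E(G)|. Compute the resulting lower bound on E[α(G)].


E[|E(G)|] = C(79, 2)·p = 3081 · (1/869) = 39/11.
E[α(G)] ≥ n − E[|E(G)|] = 79 − 39/11 = 830/11.
Numerically: ≈ 75.4545.
(This is only a lower bound; the true E[α(G)] may be larger.)

E[α(G)] ≥ 830/11 ≈ 75.4545.


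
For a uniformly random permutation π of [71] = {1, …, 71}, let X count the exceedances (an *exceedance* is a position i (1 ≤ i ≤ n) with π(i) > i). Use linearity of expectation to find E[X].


Write X = Σ_{i=1}^{71} X_i, where X_i = 1_{π(i) > i}.
For each fixed i, π(i) is uniform over {1, …, 71} (marginal of a uniform permutation), so P[π(i) > i] = (n − i)/n. Summing: Σ_{i=1}^{71} (n − i)/n = (0 + 1 + … + 70)/71 = 71(71 − 1)/(2·71) = (71 − 1)/2.
Hence E[X] = Σ_{i=1}^{71} (71 − i)/71 = 35 ≈ 35.000.

E[X] = 35 = 35.000.


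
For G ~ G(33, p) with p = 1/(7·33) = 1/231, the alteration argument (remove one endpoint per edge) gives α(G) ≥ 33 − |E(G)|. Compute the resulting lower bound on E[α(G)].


E[|E(G)|] = C(33, 2)·p = 528 · (1/231) = 16/7.
E[α(G)] ≥ n − E[|E(G)|] = 33 − 16/7 = 215/7.
Numerically: ≈ 30.7143.
(This is only a lower bound; the true E[α(G)] may be larger.)

E[α(G)] ≥ 215/7 ≈ 30.7143.


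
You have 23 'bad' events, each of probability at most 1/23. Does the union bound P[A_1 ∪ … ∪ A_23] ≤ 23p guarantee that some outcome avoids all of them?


Union bound: P[∪_{i=1}^{23} A_i] ≤ Σ_i P[A_i] ≤ 23·p = 23·(1/23) = 1.
Numerically: 1 ≈ 1.0000.
Is 1 < 1? NO.
Since the bound 1 is ≥ 1, the union bound is uninformative here; it does NOT by itself certify existence.

23·p = 1 ≈ 1.0000; existence NOT certified by the union bound.


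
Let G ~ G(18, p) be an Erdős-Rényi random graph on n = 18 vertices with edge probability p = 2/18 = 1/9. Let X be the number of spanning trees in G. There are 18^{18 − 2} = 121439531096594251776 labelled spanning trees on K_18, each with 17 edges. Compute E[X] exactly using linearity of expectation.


K_18 has 18^{18 − 2} = 121439531096594251776 labelled spanning trees.
For each such spanning tree H, let X_H = 1 if all 17 edges of H are present in G. Then P[X_H = 1] = p^{17} = (1/9)^{17} = 1/16677181699666569.
Summing the indicators: E[X] = Σ_H E[X_H] = 121439531096594251776 · p^{17} = 121439531096594251776 · 1/16677181699666569 = 65536/9.
Numerically: E[X] ≈ 7282.

E[X] = 121439531096594251776 · (1/9)^{17} = 65536/9 ≈ 7282.


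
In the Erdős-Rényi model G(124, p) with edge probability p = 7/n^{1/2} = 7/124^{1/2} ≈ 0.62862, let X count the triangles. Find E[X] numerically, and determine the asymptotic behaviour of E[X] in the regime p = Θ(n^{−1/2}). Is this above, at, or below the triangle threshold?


Number of potential triangles: C(124, 3) = 310124.
Each occurs with probability p³ ≈ (0.62862)³ ≈ 2.4840572e-01.
By linearity: E[X] = C(124, 3)·p³ ≈ 310124 · 2.4840572e-01 ≈ 77036.57555.
Since α = 1/2 < 1, p = c/n^{1/2} ≫ 1/n is above the triangle threshold p ~ 1/n. Asymptotically E[X] ~ (c³/6)·n^{3(1−α)} = (7³/6)·n^{1.5} → ∞; triangles are abundant w.h.p.

E[X] ≈ 77036.57555; in regime p = Θ(1/n^{1/2}) E[X] diverges (above the triangle threshold p ~ 1/n).


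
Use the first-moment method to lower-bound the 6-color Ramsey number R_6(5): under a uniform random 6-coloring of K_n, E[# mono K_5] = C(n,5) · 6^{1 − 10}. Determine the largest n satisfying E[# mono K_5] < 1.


We need C(n, 5) · 6^{1 − 10} < 1, i.e. C(n, 5) < 6^{10 − 1} = 10077696.
Check values of n near the boundary:
  n = 66: C(66, 5) = 8936928; 8936928 < 10077696? YES
  n = 67: C(67, 5) = 9657648; 9657648 < 10077696? YES
  n = 68: C(68, 5) = 10424128; 10424128 < 10077696? NO
  n = 69: C(69, 5) = 11238513; 11238513 < 10077696? NO
  n = 70: C(70, 5) = 12103014; 12103014 < 10077696? NO
The largest n with C(n, 5) < 10077696 is n = 67 (where E[X] = 67067/69984 ≈ 0.958). Hence R_6(5) > 67, i.e. R_6(5) ≥ 68.

Largest n = 67; hence R_6(5) > 67.


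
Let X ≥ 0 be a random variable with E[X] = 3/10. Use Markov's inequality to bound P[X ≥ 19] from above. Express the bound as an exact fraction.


μ = E[X] = 3/10, a = 19.
Markov: P[X ≥ 19] ≤ μ/a = (3/10)/19 = 3/190.
Numerically: ≈ 0.01579.
(Since a = 19 > μ = 0.30000, the bound 3/190 is < 1 and informative.)

P[X ≥ 19] ≤ 3/190 ≈ 0.01579.


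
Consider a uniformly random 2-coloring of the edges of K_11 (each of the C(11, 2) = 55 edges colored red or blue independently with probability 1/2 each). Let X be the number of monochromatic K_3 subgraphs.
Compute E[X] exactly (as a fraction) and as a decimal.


Let X = Σ_S X_S over the C(11, 3) = 165 subsets S of size 3, where X_S = 1 if the K_3 on S is monochromatic.
For a fixed S, the K_3 on S has C(3, 2) = 3 edges. P[all 3 edges red] = (1/2)^3, and likewise for blue, so P[monochromatic] = 2·(1/2)^3 = 2^{1 − 3} = 1/4.
Summing: E[X] = C(11, 3) · 2^{1 − 3} = 165 · 1/4 = 165/4.
Numerically: E[X] ≈ 41.2500.

E[X] = C(11,3)·2^(1−C(3,2)) = 165/4 ≈ 41.2500.


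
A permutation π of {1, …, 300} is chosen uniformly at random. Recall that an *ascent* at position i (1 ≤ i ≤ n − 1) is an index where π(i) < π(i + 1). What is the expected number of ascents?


Write X = Σ X_I over i = 1, …, 299, with X_I the indicator of one ascent.
There are 299 indicators.
For each fixed i, the pair (π(i), π(i+1)) is a uniformly random ordered pair of distinct values from {1, …, 300}; by symmetry P[π(i) < π(i+1)] = 1/2.
By linearity: E[X] = 299 · (1/2) = (300 − 1) · (1/2) = 299/2 ≈ 149.5000.

E[X] = 299/2 = 149.5000.


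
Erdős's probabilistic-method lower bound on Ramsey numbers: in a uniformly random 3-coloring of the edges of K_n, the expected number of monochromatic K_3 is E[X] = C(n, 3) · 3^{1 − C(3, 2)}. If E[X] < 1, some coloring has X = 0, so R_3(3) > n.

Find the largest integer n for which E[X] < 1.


We need C(n, 3) · 3^{1 − 3} < 1, i.e. C(n, 3) < 3^{3 − 1} = 9.
Check values of n near the boundary:
  n = 3: C(3, 3) = 1; 1 < 9? YES
  n = 4: C(4, 3) = 4; 4 < 9? YES
  n = 5: C(5, 3) = 10; 10 < 9? NO
The largest n with C(n, 3) < 9 is n = 4 (where E[X] = 4/9 ≈ 0.444444). Hence R_3(3) > 4, i.e. R_3(3) ≥ 5.

Largest n = 4; hence R_3(3) > 4.


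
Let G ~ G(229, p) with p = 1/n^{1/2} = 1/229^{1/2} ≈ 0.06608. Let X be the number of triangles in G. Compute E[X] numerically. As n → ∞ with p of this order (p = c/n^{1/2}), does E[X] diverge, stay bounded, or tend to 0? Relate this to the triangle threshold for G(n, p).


Number of potential triangles: C(229, 3) = 1975354.
Each occurs with probability p³ ≈ (0.06608)³ ≈ 2.885671e-04.
By linearity: E[X] = C(229, 3)·p³ ≈ 1975354 · 2.885671e-04 ≈ 570.0221.
Since α = 1/2 < 1, p = c/n^{1/2} ≫ 1/n is above the triangle threshold p ~ 1/n. Asymptotically E[X] ~ (c³/6)·n^{3(1−α)} = (1³/6)·n^{1.5} → ∞; triangles are abundant w.h.p.

E[X] ≈ 570.0221; in regime p = Θ(1/n^{1/2}) E[X] diverges (above the triangle threshold p ~ 1/n).


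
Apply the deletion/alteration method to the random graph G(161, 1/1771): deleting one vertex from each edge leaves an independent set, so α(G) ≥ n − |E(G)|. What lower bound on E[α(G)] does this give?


E[|E(G)|] = C(161, 2)·p = 12880 · (1/1771) = 80/11.
E[α(G)] ≥ n − E[|E(G)|] = 161 − 80/11 = 1691/11.
Numerically: ≈ 153.7273.
(This is only a lower bound; the true E[α(G)] may be larger.)

E[α(G)] ≥ 1691/11 ≈ 153.7273.


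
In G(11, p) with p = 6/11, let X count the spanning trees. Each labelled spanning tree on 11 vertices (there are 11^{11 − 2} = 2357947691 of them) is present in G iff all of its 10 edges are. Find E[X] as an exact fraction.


K_11 has 11^{11 − 2} = 2357947691 labelled spanning trees.
For each such spanning tree H, let X_H = 1 if all 10 edges of H are present in G. Then P[X_H = 1] = p^{10} = (6/11)^{10} = 60466176/25937424601.
Summing the indicators: E[X] = Σ_H E[X_H] = 2357947691 · p^{10} = 2357947691 · 60466176/25937424601 = 60466176/11.
Numerically: E[X] ≈ 5.497e+06.

E[X] = 2357947691 · (6/11)^{10} = 60466176/11 ≈ 5.497e+06.


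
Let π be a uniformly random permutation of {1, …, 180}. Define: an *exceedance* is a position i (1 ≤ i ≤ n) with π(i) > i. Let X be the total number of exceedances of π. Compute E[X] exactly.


Write X = Σ_{i=1}^{180} X_i, where X_i = 1_{π(i) > i}.
For each fixed i, π(i) is uniform over {1, …, 180} (marginal of a uniform permutation), so P[π(i) > i] = (n − i)/n. Summing: Σ_{i=1}^{180} (n − i)/n = (0 + 1 + … + 179)/180 = 180(180 − 1)/(2·180) = (180 − 1)/2.
Hence E[X] = Σ_{i=1}^{180} (180 − i)/180 = 179/2 ≈ 89.50000.

E[X] = 179/2 = 89.50000.


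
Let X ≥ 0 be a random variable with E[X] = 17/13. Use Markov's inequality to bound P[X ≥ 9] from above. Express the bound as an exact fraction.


μ = E[X] = 17/13, a = 9.
Markov: P[X ≥ 9] ≤ μ/a = (17/13)/9 = 17/117.
Numerically: ≈ 0.14530.
(Since a = 9 > μ = 1.30769, the bound 17/117 is < 1 and informative.)

P[X ≥ 9] ≤ 17/117 ≈ 0.14530.


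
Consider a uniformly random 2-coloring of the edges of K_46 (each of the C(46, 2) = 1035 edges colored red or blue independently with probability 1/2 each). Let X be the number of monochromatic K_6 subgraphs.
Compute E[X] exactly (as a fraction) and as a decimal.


Let X = Σ_S X_S over the C(46, 6) = 9366819 subsets S of size 6, where X_S = 1 if the K_6 on S is monochromatic.
For a fixed S, the K_6 on S has C(6, 2) = 15 edges. P[all 15 edges red] = (1/2)^15, and likewise for blue, so P[monochromatic] = 2·(1/2)^15 = 2^{1 − 15} = 1/16384.
By linearity of expectation: E[X] = C(46, 6) · 2^{1 − 15} = 9366819 · 1/16384 = 9366819/16384.
Numerically: E[X] ≈ 571.705.

E[X] = C(46,6)·2^(1−C(6,2)) = 9366819/16384 ≈ 571.705.


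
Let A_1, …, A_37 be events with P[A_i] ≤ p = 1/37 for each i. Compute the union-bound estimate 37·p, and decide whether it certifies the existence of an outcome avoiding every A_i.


Union bound: P[∪_{i=1}^{37} A_i] ≤ Σ_i P[A_i] ≤ 37·p = 37·(1/37) = 1.
Numerically: 1 ≈ 1.0000.
Is 1 < 1? NO.
Since the bound 1 is ≥ 1, the union bound is uninformative here; it does NOT by itself certify existence.

37·p = 1 ≈ 1.0000; existence NOT certified by the union bound.


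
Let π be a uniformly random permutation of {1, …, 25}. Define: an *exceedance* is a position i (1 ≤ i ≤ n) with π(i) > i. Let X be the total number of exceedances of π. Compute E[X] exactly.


Write X = Σ_{i=1}^{25} X_i, where X_i = 1_{π(i) > i}.
For each fixed i, π(i) is uniform over {1, …, 25} (marginal of a uniform permutation), so P[π(i) > i] = (n − i)/n. Summing: Σ_{i=1}^{25} (n − i)/n = (0 + 1 + … + 24)/25 = 25(25 − 1)/(2·25) = (25 − 1)/2.
Hence E[X] = Σ_{i=1}^{25} (25 − i)/25 = 12 ≈ 12.0000.

E[X] = 12 = 12.0000.


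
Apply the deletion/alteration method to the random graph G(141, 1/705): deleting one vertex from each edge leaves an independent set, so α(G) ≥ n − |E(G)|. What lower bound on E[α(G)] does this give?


E[|E(G)|] = C(141, 2)·p = 9870 · (1/705) = 14.
E[α(G)] ≥ n − E[|E(G)|] = 141 − 14 = 127.
Numerically: ≈ 127.00000.
(This is only a lower bound; the true E[α(G)] may be larger.)

E[α(G)] ≥ 127 ≈ 127.00000.


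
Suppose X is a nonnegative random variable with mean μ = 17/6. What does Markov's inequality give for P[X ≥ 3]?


μ = E[X] = 17/6, a = 3.
Markov: P[X ≥ 3] ≤ μ/a = (17/6)/3 = 17/18.
Numerically: ≈ 0.944444.
(Since a = 3 > μ = 2.833333, the bound 17/18 is < 1 and informative.)

P[X ≥ 3] ≤ 17/18 ≈ 0.944444.


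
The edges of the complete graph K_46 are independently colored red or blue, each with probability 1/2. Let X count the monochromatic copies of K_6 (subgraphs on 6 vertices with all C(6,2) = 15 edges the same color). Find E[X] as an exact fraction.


Let X = Σ_S X_S over the C(46, 6) = 9366819 subsets S of size 6, where X_S = 1 if the K_6 on S is monochromatic.
For a fixed S, the K_6 on S has C(6, 2) = 15 edges. P[all 15 edges red] = (1/2)^15, and likewise for blue, so P[monochromatic] = 2·(1/2)^15 = 2^{1 − 15} = 1/16384.
By linearity: E[X] = C(46, 6) · 2^{1 − 15} = 9366819 · 1/16384 = 9366819/16384.
Numerically: E[X] ≈ 571.70526.

E[X] = C(46,6)·2^(1−C(6,2)) = 9366819/16384 ≈ 571.70526.


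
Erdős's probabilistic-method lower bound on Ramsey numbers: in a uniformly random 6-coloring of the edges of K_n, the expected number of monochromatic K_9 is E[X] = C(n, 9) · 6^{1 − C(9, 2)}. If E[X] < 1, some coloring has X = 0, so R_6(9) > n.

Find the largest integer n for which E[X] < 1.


We need C(n, 9) · 6^{1 − 36} < 1, i.e. C(n, 9) < 6^{36 − 1} = 1719070799748422591028658176.
Check values of n near the boundary:
  n = 4404: C(4404, 9) = 1703375445537161676647015880; 1703375445537161676647015880 < 1719070799748422591028658176? YES
  n = 4405: C(4405, 9) = 1706862792900636302463627150; 1706862792900636302463627150 < 1719070799748422591028658176? YES
  n = 4406: C(4406, 9) = 1710356485221788389505285700; 1710356485221788389505285700 < 1719070799748422591028658176? YES
  n = 4407: C(4407, 9) = 1713856532599459170657070050; 1713856532599459170657070050 < 1719070799748422591028658176? YES
  n = 4408: C(4408, 9) = 1717362945146264156457459600; 1717362945146264156457459600 < 1719070799748422591028658176? YES
  n = 4409: C(4409, 9) = 1720875732988608787686577131; 1720875732988608787686577131 < 1719070799748422591028658176? NO
  n = 4410: C(4410, 9) = 1724394906266704102180823710; 1724394906266704102180823710 < 1719070799748422591028658176? NO
  n = 4411: C(4411, 9) = 1727920475134582415883601405; 1727920475134582415883601405 < 1719070799748422591028658176? NO
The largest n with C(n, 9) < 1719070799748422591028658176 is n = 4408 (where E[X] = 35778394690547169926197075/35813974994758803979763712 ≈ 0.999). Hence R_6(9) > 4408, i.e. R_6(9) ≥ 4409.

Largest n = 4408; hence R_6(9) > 4408.


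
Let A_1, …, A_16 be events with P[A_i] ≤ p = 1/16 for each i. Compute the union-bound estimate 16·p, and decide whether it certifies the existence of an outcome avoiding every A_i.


Union bound: P[∪_{i=1}^{16} A_i] ≤ Σ_i P[A_i] ≤ 16·p = 16·(1/16) = 1.
Numerically: 1 ≈ 1.00000.
Is 1 < 1? NO.
Since the bound 1 is ≥ 1, the union bound is uninformative here; it does NOT by itself certify existence.

16·p = 1 ≈ 1.00000; existence NOT certified by the union bound.


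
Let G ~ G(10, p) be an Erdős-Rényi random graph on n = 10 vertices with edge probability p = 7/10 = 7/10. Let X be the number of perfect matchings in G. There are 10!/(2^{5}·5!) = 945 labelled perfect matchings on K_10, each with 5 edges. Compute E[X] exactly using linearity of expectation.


K_10 has 10!/(2^{5}·5!) = 945 labelled perfect matchings.
For each such perfect matching H, let X_H = 1 if all 5 edges of H are present in G. Then P[X_H = 1] = p^{5} = (7/10)^{5} = 16807/100000.
Summing the indicators: E[X] = Σ_H E[X_H] = 945 · p^{5} = 945 · 16807/100000 = 3176523/20000.
Numerically: E[X] ≈ 159.

E[X] = 945 · (7/10)^{5} = 3176523/20000 ≈ 159.


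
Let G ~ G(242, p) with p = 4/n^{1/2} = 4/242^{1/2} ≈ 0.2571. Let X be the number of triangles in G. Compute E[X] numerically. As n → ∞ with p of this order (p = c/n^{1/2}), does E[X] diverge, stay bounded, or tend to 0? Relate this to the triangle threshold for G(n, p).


Number of potential triangles: C(242, 3) = 2332880.
Each occurs with probability p³ ≈ (0.2571)³ ≈ 1.700031e-02.
By linearity: E[X] = C(242, 3)·p³ ≈ 2332880 · 1.700031e-02 ≈ 39659.6909.
Since α = 1/2 < 1, p = c/n^{1/2} ≫ 1/n is above the triangle threshold p ~ 1/n. Asymptotically E[X] ~ (c³/6)·n^{3(1−α)} = (4³/6)·n^{1.5} → ∞; triangles are abundant w.h.p.

E[X] ≈ 39659.6909; in regime p = Θ(1/n^{1/2}) E[X] diverges (above the triangle threshold p ~ 1/n).


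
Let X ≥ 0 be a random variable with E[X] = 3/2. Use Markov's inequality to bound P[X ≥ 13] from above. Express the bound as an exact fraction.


μ = E[X] = 3/2, a = 13.
Markov: P[X ≥ 13] ≤ μ/a = (3/2)/13 = 3/26.
Numerically: ≈ 0.1154.
(Since a = 13 > μ = 1.5000, the bound 3/26 is < 1 and informative.)

P[X ≥ 13] ≤ 3/26 ≈ 0.1154.


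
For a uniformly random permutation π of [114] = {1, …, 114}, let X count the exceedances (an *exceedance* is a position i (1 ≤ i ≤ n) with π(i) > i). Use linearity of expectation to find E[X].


Write X = Σ_{i=1}^{114} X_i, where X_i = 1_{π(i) > i}.
For each fixed i, π(i) is uniform over {1, …, 114} (marginal of a uniform permutation), so P[π(i) > i] = (n − i)/n. Summing: Σ_{i=1}^{114} (n − i)/n = (0 + 1 + … + 113)/114 = 114(114 − 1)/(2·114) = (114 − 1)/2.
Hence E[X] = Σ_{i=1}^{114} (114 − i)/114 = 113/2 ≈ 56.500000.

E[X] = 113/2 = 56.500000.


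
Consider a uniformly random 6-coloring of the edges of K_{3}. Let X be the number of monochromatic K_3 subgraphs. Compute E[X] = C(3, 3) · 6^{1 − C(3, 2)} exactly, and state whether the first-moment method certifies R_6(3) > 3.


E[X] = C(3, 3) · 6^{1 − 3} = 1 · 6^{−2} = 1/36.
As a reduced fraction: E[X] = 1/36 ≈ 0.0277778.
Is E[X] < 1? YES.
Since E[X] < 1, there exists a 6-coloring of K_{3} with no monochromatic K_3; hence R_6(3) > 3.

E[X] = 1/36 ≈ 0.0277778; E[X] < 1, so R_6(3) > 3.


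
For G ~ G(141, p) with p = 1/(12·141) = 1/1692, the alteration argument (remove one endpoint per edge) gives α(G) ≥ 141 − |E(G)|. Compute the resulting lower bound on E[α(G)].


E[|E(G)|] = C(141, 2)·p = 9870 · (1/1692) = 35/6.
E[α(G)] ≥ n − E[|E(G)|] = 141 − 35/6 = 811/6.
Numerically: ≈ 135.1667.
(This is only a lower bound; the true E[α(G)] may be larger.)

E[α(G)] ≥ 811/6 ≈ 135.1667.


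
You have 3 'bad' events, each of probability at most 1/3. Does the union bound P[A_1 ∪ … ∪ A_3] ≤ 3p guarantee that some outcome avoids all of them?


Union bound: P[∪_{i=1}^{3} A_i] ≤ Σ_i P[A_i] ≤ 3·p = 3·(1/3) = 1.
Numerically: 1 ≈ 1.0000000.
Is 1 < 1? NO.
Since the bound 1 is ≥ 1, the union bound is uninformative here; it does NOT by itself certify existence.

3·p = 1 ≈ 1.0000000; existence NOT certified by the union bound.


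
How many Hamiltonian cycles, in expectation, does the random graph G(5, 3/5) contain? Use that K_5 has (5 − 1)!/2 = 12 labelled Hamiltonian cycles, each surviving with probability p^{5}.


K_5 has (5 − 1)!/2 = 12 labelled Hamiltonian cycles.
For each such Hamiltonian cycle H, let X_H = 1 if all 5 edges of H are present in G. Then P[X_H = 1] = p^{5} = (3/5)^{5} = 243/3125.
Summing the indicators: E[X] = Σ_H E[X_H] = 12 · p^{5} = 12 · 243/3125 = 2916/3125.
Numerically: E[X] ≈ 0.933.

E[X] = 12 · (3/5)^{5} = 2916/3125 ≈ 0.933.


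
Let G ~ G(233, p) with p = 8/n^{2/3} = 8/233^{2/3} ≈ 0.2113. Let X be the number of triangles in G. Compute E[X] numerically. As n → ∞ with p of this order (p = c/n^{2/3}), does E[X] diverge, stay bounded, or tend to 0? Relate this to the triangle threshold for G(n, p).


Number of potential triangles: C(233, 3) = 2081156.
Each occurs with probability p³ ≈ (0.2113)³ ≈ 9.431008e-03.
By linearity: E[X] = C(233, 3)·p³ ≈ 2081156 · 9.431008e-03 ≈ 19627.3991.
Since α = 2/3 < 1, p = c/n^{2/3} ≫ 1/n is above the triangle threshold p ~ 1/n. Asymptotically E[X] ~ (c³/6)·n^{3(1−α)} = (8³/6)·n^{1} → ∞; triangles are abundant w.h.p.

E[X] ≈ 19627.3991; in regime p = Θ(1/n^{2/3}) E[X] diverges (above the triangle threshold p ~ 1/n).


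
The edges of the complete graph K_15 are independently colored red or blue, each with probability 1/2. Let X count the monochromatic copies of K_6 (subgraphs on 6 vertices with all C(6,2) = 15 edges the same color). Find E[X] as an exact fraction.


Let X = Σ_S X_S over the C(15, 6) = 5005 subsets S of size 6, where X_S = 1 if the K_6 on S is monochromatic.
For a fixed S, the K_6 on S has C(6, 2) = 15 edges. P[all 15 edges red] = (1/2)^15, and likewise for blue, so P[monochromatic] = 2·(1/2)^15 = 2^{1 − 15} = 1/16384.
By linearity: E[X] = C(15, 6) · 2^{1 − 15} = 5005 · 1/16384 = 5005/16384.
Numerically: E[X] ≈ 0.3055.

E[X] = C(15,6)·2^(1−C(6,2)) = 5005/16384 ≈ 0.3055.


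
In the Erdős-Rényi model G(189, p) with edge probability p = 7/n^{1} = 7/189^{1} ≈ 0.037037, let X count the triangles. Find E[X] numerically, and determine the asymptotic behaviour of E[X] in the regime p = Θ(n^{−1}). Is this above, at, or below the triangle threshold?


Number of potential triangles: C(189, 3) = 1107414.
Each occurs with probability p³ ≈ (0.037037)³ ≈ 5.0805263e-05.
By linearity: E[X] = C(189, 3)·p³ ≈ 1107414 · 5.0805263e-05 ≈ 56.26246.
Here α = 1, so p = 7/n is exactly at the triangle threshold p ~ 1/n. Asymptotically E[X] → c³/6 = 7³/6 = 343/6 ≈ 57.16667, a bounded constant. In this regime the triangle count is asymptotically Poisson(c³/6).

E[X] ≈ 56.26246; in regime p = Θ(1/n^{1}) E[X] stays bounded (at the triangle threshold p ~ 1/n).


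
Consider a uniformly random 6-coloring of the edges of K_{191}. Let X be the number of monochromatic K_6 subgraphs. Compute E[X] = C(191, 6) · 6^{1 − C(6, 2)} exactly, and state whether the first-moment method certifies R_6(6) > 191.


E[X] = C(191, 6) · 6^{1 − 15} = 62291483793 · 6^{−14} = 62291483793/78364164096.
As a reduced fraction: E[X] = 6921275977/8707129344 ≈ 0.79490.
Is E[X] < 1? YES.
Since E[X] < 1, there exists a 6-coloring of K_{191} with no monochromatic K_6; hence R_6(6) > 191.

E[X] = 6921275977/8707129344 ≈ 0.79490; E[X] < 1, so R_6(6) > 191.


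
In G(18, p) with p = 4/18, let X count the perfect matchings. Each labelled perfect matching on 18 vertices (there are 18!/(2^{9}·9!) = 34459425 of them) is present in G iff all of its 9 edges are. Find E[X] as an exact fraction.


K_18 has 18!/(2^{9}·9!) = 34459425 labelled perfect matchings.
For each such perfect matching H, let X_H = 1 if all 9 edges of H are present in G. Then P[X_H = 1] = p^{9} = (2/9)^{9} = 512/387420489.
By linearity: E[X] = Σ_H E[X_H] = 34459425 · p^{9} = 34459425 · 512/387420489 = 217817600/4782969.
Numerically: E[X] ≈ 45.5.

E[X] = 34459425 · (2/9)^{9} = 217817600/4782969 ≈ 45.5.


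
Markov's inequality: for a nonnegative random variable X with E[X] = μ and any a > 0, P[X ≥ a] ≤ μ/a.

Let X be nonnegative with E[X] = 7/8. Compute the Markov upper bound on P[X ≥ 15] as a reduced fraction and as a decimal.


μ = E[X] = 7/8, a = 15.
Markov: P[X ≥ 15] ≤ μ/a = (7/8)/15 = 7/120.
Numerically: ≈ 0.058333.
(Since a = 15 > μ = 0.875000, the bound 7/120 is < 1 and informative.)

P[X ≥ 15] ≤ 7/120 ≈ 0.058333.


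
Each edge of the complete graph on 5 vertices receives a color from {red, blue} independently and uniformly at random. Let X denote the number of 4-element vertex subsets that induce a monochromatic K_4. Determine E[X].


Let X = Σ_S X_S over the C(5, 4) = 5 subsets S of size 4, where X_S = 1 if the K_4 on S is monochromatic.
For a fixed S, the K_4 on S has C(4, 2) = 6 edges. P[all 6 edges red] = (1/2)^6, and likewise for blue, so P[monochromatic] = 2·(1/2)^6 = 2^{1 − 6} = 1/32.
By linearity of expectation: E[X] = C(5, 4) · 2^{1 − 6} = 5 · 1/32 = 5/32.
Numerically: E[X] ≈ 0.15625.

E[X] = C(5,4)·2^(1−C(4,2)) = 5/32 ≈ 0.15625.


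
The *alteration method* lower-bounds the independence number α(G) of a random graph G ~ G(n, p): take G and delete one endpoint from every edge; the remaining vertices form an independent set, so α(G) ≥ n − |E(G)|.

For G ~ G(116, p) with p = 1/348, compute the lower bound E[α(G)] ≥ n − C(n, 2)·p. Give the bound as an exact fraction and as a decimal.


E[|E(G)|] = C(116, 2)·p = 6670 · (1/348) = 115/6.
E[α(G)] ≥ n − E[|E(G)|] = 116 − 115/6 = 581/6.
Numerically: ≈ 96.833.
(This is only a lower bound; the true E[α(G)] may be larger.)

E[α(G)] ≥ 581/6 ≈ 96.833.


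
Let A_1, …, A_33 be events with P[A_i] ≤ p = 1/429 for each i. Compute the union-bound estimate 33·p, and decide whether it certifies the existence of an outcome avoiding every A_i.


Union bound: P[∪_{i=1}^{33} A_i] ≤ Σ_i P[A_i] ≤ 33·p = 33·(1/429) = 1/13.
Numerically: 1/13 ≈ 0.076923.
Is 1/13 < 1? YES.
Since P[∪ A_i] ≤ 1/13 < 1, the complement has P[∩ A_i^c] ≥ 1 − 1/13 = 12/13 > 0, so some outcome avoids every A_i.

33·p = 1/13 ≈ 0.076923; existence CERTIFIED by the union bound.


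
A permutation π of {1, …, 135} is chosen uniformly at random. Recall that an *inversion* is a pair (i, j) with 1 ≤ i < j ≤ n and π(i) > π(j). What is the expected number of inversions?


Write X = Σ X_I over the C(135, 2) = 9045 pairs i < j, with X_I the indicator of one inversion.
There are 9045 indicators.
For each fixed pair i < j, the values π(i) and π(j) are two distinct elements of {1, …, 135} in uniformly random order; by symmetry P[π(i) > π(j)] = 1/2.
By linearity: E[X] = 9045 · (1/2) = C(135, 2) · (1/2) = 9045/2 = 9045/2 ≈ 4522.500.

E[X] = 9045/2 = 4522.500.


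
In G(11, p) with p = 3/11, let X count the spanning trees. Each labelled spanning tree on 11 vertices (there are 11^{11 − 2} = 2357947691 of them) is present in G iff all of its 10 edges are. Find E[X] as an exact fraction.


K_11 has 11^{11 − 2} = 2357947691 labelled spanning trees.
For each such spanning tree H, let X_H = 1 if all 10 edges of H are present in G. Then P[X_H = 1] = p^{10} = (3/11)^{10} = 59049/25937424601.
By linearity of expectation: E[X] = Σ_H E[X_H] = 2357947691 · p^{10} = 2357947691 · 59049/25937424601 = 59049/11.
Numerically: E[X] ≈ 5368.

E[X] = 2357947691 · (3/11)^{10} = 59049/11 ≈ 5368.


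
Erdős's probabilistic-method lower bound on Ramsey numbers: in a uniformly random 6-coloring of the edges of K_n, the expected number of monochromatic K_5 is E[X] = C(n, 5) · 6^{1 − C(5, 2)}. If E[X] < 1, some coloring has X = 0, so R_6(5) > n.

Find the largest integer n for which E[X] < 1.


We need C(n, 5) · 6^{1 − 10} < 1, i.e. C(n, 5) < 6^{10 − 1} = 10077696.
Check values of n near the boundary:
  n = 66: C(66, 5) = 8936928; 8936928 < 10077696? YES
  n = 67: C(67, 5) = 9657648; 9657648 < 10077696? YES
  n = 68: C(68, 5) = 10424128; 10424128 < 10077696? NO
  n = 69: C(69, 5) = 11238513; 11238513 < 10077696? NO
  n = 70: C(70, 5) = 12103014; 12103014 < 10077696? NO
The largest n with C(n, 5) < 10077696 is n = 67 (where E[X] = 67067/69984 ≈ 0.958319). Hence R_6(5) > 67, i.e. R_6(5) ≥ 68.

Largest n = 67; hence R_6(5) > 67.


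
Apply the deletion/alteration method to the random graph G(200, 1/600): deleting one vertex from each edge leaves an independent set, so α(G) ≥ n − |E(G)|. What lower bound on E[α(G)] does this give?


E[|E(G)|] = C(200, 2)·p = 19900 · (1/600) = 199/6.
E[α(G)] ≥ n − E[|E(G)|] = 200 − 199/6 = 1001/6.
Numerically: ≈ 166.833.
(This is only a lower bound; the true E[α(G)] may be larger.)

E[α(G)] ≥ 1001/6 ≈ 166.833.


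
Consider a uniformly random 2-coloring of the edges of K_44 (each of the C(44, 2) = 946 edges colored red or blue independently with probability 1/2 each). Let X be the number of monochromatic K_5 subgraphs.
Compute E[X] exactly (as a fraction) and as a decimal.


Let X = Σ_S X_S over the C(44, 5) = 1086008 subsets S of size 5, where X_S = 1 if the K_5 on S is monochromatic.
For a fixed S, the K_5 on S has C(5, 2) = 10 edges. P[all 10 edges red] = (1/2)^10, and likewise for blue, so P[monochromatic] = 2·(1/2)^10 = 2^{1 − 10} = 1/512.
Summing: E[X] = C(44, 5) · 2^{1 − 10} = 1086008 · 1/512 = 135751/64.
Numerically: E[X] ≈ 2121.1094.

E[X] = C(44,5)·2^(1−C(5,2)) = 135751/64 ≈ 2121.1094.


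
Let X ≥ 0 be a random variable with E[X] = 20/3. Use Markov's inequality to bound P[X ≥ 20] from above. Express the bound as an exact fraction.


μ = E[X] = 20/3, a = 20.
Markov: P[X ≥ 20] ≤ μ/a = (20/3)/20 = 1/3.
Numerically: ≈ 0.3333.
(Since a = 20 > μ = 6.6667, the bound 1/3 is < 1 and informative.)

P[X ≥ 20] ≤ 1/3 ≈ 0.3333.


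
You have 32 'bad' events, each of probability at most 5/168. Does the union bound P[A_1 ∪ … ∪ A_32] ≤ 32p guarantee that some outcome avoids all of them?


Union bound: P[∪_{i=1}^{32} A_i] ≤ Σ_i P[A_i] ≤ 32·p = 32·(5/168) = 20/21.
Numerically: 20/21 ≈ 0.952381.
Is 20/21 < 1? YES.
Since P[∪ A_i] ≤ 20/21 < 1, the complement has P[∩ A_i^c] ≥ 1 − 20/21 = 1/21 > 0, so some outcome avoids every A_i.

32·p = 20/21 ≈ 0.952381; existence CERTIFIED by the union bound.


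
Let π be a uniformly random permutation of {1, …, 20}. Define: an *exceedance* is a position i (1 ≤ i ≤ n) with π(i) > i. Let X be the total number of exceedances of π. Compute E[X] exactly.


Write X = Σ_{i=1}^{20} X_i, where X_i = 1_{π(i) > i}.
For each fixed i, π(i) is uniform over {1, …, 20} (marginal of a uniform permutation), so P[π(i) > i] = (n − i)/n. Summing: Σ_{i=1}^{20} (n − i)/n = (0 + 1 + … + 19)/20 = 20(20 − 1)/(2·20) = (20 − 1)/2.
Hence E[X] = Σ_{i=1}^{20} (20 − i)/20 = 19/2 ≈ 9.50000.

E[X] = 19/2 = 9.50000.


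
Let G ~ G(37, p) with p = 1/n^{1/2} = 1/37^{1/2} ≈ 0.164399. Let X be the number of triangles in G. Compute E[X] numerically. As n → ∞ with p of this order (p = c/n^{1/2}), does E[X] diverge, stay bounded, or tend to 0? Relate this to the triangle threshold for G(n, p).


Number of potential triangles: C(37, 3) = 7770.
Each occurs with probability p³ ≈ (0.164399)³ ≈ 4.44321587e-03.
By linearity: E[X] = C(37, 3)·p³ ≈ 7770 · 4.44321587e-03 ≈ 34.523787.
Since α = 1/2 < 1, p = c/n^{1/2} ≫ 1/n is above the triangle threshold p ~ 1/n. Asymptotically E[X] ~ (c³/6)·n^{3(1−α)} = (1³/6)·n^{1.5} → ∞; triangles are abundant w.h.p.

E[X] ≈ 34.523787; in regime p = Θ(1/n^{1/2}) E[X] diverges (above the triangle threshold p ~ 1/n).


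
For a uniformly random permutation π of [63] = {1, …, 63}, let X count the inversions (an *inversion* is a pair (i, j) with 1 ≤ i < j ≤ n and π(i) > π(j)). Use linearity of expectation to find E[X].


Write X = Σ X_I over the C(63, 2) = 1953 pairs i < j, with X_I the indicator of one inversion.
There are 1953 indicators.
For each fixed pair i < j, the values π(i) and π(j) are two distinct elements of {1, …, 63} in uniformly random order; by symmetry P[π(i) > π(j)] = 1/2.
By linearity: E[X] = 1953 · (1/2) = C(63, 2) · (1/2) = 1953/2 = 1953/2 ≈ 976.500.

E[X] = 1953/2 = 976.500.


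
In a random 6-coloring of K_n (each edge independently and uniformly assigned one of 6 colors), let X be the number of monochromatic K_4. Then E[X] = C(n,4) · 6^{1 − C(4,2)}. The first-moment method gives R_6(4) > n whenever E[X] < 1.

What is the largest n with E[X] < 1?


We need C(n, 4) · 6^{1 − 6} < 1, i.e. C(n, 4) < 6^{6 − 1} = 7776.
Check values of n near the boundary:
  n = 16: C(16, 4) = 1820; 1820 < 7776? YES
  n = 17: C(17, 4) = 2380; 2380 < 7776? YES
  n = 18: C(18, 4) = 3060; 3060 < 7776? YES
  n = 19: C(19, 4) = 3876; 3876 < 7776? YES
  n = 20: C(20, 4) = 4845; 4845 < 7776? YES
  n = 21: C(21, 4) = 5985; 5985 < 7776? YES
  n = 22: C(22, 4) = 7315; 7315 < 7776? YES
  n = 23: C(23, 4) = 8855; 8855 < 7776? NO
  n = 24: C(24, 4) = 10626; 10626 < 7776? NO
  n = 25: C(25, 4) = 12650; 12650 < 7776? NO
The largest n with C(n, 4) < 7776 is n = 22 (where E[X] = 7315/7776 ≈ 0.9407150). Hence R_6(4) > 22, i.e. R_6(4) ≥ 23.

Largest n = 22; hence R_6(4) > 22.


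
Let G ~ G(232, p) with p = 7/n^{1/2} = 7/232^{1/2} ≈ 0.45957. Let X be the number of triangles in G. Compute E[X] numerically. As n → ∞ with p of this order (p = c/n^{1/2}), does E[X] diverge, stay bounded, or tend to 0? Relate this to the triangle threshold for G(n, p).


Number of potential triangles: C(232, 3) = 2054360.
Each occurs with probability p³ ≈ (0.45957)³ ≈ 9.7064885e-02.
By linearity: E[X] = C(232, 3)·p³ ≈ 2054360 · 9.7064885e-02 ≈ 199406.21640.
Since α = 1/2 < 1, p = c/n^{1/2} ≫ 1/n is above the triangle threshold p ~ 1/n. Asymptotically E[X] ~ (c³/6)·n^{3(1−α)} = (7³/6)·n^{1.5} → ∞; triangles are abundant w.h.p.

E[X] ≈ 199406.21640; in regime p = Θ(1/n^{1/2}) E[X] diverges (above the triangle threshold p ~ 1/n).


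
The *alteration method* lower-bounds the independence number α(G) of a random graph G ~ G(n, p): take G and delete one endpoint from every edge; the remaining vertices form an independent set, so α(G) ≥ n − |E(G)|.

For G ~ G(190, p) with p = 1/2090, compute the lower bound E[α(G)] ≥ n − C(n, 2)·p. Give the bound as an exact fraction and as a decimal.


E[|E(G)|] = C(190, 2)·p = 17955 · (1/2090) = 189/22.
E[α(G)] ≥ n − E[|E(G)|] = 190 − 189/22 = 3991/22.
Numerically: ≈ 181.409091.
(This is only a lower bound; the true E[α(G)] may be larger.)

E[α(G)] ≥ 3991/22 ≈ 181.409091.


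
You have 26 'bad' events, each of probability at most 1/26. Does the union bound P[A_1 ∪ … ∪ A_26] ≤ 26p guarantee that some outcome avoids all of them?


Union bound: P[∪_{i=1}^{26} A_i] ≤ Σ_i P[A_i] ≤ 26·p = 26·(1/26) = 1.
Numerically: 1 ≈ 1.0000000.
Is 1 < 1? NO.
Since the bound 1 is ≥ 1, the union bound is uninformative here; it does NOT by itself certify existence.

26·p = 1 ≈ 1.0000000; existence NOT certified by the union bound.


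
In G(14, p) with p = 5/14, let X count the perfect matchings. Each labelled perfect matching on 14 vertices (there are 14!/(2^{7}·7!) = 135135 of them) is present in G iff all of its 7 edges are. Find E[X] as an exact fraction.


K_14 has 14!/(2^{7}·7!) = 135135 labelled perfect matchings.
For each such perfect matching H, let X_H = 1 if all 7 edges of H are present in G. Then P[X_H = 1] = p^{7} = (5/14)^{7} = 78125/105413504.
By linearity of expectation: E[X] = Σ_H E[X_H] = 135135 · p^{7} = 135135 · 78125/105413504 = 1508203125/15059072.
Numerically: E[X] ≈ 100.2.

E[X] = 135135 · (5/14)^{7} = 1508203125/15059072 ≈ 100.2.


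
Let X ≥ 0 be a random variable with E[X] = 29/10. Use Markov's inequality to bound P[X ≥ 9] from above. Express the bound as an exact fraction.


μ = E[X] = 29/10, a = 9.
Markov: P[X ≥ 9] ≤ μ/a = (29/10)/9 = 29/90.
Numerically: ≈ 0.3222.
(Since a = 9 > μ = 2.9000, the bound 29/90 is < 1 and informative.)

P[X ≥ 9] ≤ 29/90 ≈ 0.3222.


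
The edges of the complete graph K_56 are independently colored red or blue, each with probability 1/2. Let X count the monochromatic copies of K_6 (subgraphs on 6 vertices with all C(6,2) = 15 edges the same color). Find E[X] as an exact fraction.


Let X = Σ_S X_S over the C(56, 6) = 32468436 subsets S of size 6, where X_S = 1 if the K_6 on S is monochromatic.
For a fixed S, the K_6 on S has C(6, 2) = 15 edges. P[all 15 edges red] = (1/2)^15, and likewise for blue, so P[monochromatic] = 2·(1/2)^15 = 2^{1 − 15} = 1/16384.
By linearity: E[X] = C(56, 6) · 2^{1 − 15} = 32468436 · 1/16384 = 8117109/4096.
Numerically: E[X] ≈ 1981.716.

E[X] = C(56,6)·2^(1−C(6,2)) = 8117109/4096 ≈ 1981.716.


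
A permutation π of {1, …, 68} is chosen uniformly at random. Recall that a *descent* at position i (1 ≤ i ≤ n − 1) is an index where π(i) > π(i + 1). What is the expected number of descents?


Write X = Σ X_I over i = 1, …, 67, with X_I the indicator of one descent.
There are 67 indicators.
For each fixed i, the pair (π(i), π(i+1)) is a uniformly random ordered pair of distinct values from {1, …, 68}; by symmetry P[π(i) > π(i+1)] = 1/2.
By linearity: E[X] = 67 · (1/2) = (68 − 1) · (1/2) = 67/2 ≈ 33.50000.

E[X] = 67/2 = 33.50000.


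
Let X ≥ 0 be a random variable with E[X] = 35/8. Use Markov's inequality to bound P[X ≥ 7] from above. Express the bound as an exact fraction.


μ = E[X] = 35/8, a = 7.
Markov: P[X ≥ 7] ≤ μ/a = (35/8)/7 = 5/8.
Numerically: ≈ 0.6250.
(Since a = 7 > μ = 4.3750, the bound 5/8 is < 1 and informative.)

P[X ≥ 7] ≤ 5/8 ≈ 0.6250.


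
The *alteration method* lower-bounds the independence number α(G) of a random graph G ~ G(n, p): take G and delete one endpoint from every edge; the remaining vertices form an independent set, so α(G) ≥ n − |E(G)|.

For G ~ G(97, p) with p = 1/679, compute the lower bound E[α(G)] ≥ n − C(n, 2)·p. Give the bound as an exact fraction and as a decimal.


E[|E(G)|] = C(97, 2)·p = 4656 · (1/679) = 48/7.
E[α(G)] ≥ n − E[|E(G)|] = 97 − 48/7 = 631/7.
Numerically: ≈ 90.14286.
(This is only a lower bound; the true E[α(G)] may be larger.)

E[α(G)] ≥ 631/7 ≈ 90.14286.
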